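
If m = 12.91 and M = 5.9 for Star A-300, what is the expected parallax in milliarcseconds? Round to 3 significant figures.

m − M = 12.91 − 5.9 = 7.01.
d = 10^((m−M)/5 + 1) = 10^2.402 = 252.35 pc.
p = 1/d = 1/252.35 = 0.0039628 arcsec = 3.9628 mas.

3.96 mas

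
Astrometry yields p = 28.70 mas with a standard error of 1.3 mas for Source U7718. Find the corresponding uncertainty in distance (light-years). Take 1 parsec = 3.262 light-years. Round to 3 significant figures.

5.15 ly

d = 1/p, so σ_d = σ_p / p².
σ_d = 0.00130 / (0.02870)² = 0.00130 / 0.00082369 = 1.5783 pc = 1.5783 × 3.262 ly = 5.1484 ly.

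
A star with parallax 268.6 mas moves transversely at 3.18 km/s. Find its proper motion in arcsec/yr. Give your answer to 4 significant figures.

d = 1/p = 1/0.2686″ = 3.723 pc.
μ = v_t / (4.74 d) = 3.18 / (4.74 × 3.723) = 3.18 / 17.647 = 0.1802 ″/yr.

0.1802 arcsec/yr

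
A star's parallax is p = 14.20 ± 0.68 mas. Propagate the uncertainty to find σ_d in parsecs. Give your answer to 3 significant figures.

d = 1/p, so σ_d = σ_p / p².
σ_d = 0.000680 / (0.01420)² = 0.000680 / 0.00020164 = 3.3723 pc.

3.37 pc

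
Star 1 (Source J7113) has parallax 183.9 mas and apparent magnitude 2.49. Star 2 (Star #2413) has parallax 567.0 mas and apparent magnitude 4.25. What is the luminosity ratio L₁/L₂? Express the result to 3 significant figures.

L₁/L₂ = 48.1

d₁ = 1/p₁ = 1/0.1839″ = 5.4377 pc; d₂ = 1/p₂ = 1/0.5670″ = 1.7637 pc.
M₁ = m₁ − 5 log₁₀ d₁ + 5 = 2.49 − 3.6771 + 5 = 3.8129.
M₂ = 4.25 − 1.2321 + 5 = 8.0179.
L₁/L₂ = 10^(0.4(M₂ − M₁)) = 10^(0.4 × 4.2050) = 10^1.68200 = 48.084.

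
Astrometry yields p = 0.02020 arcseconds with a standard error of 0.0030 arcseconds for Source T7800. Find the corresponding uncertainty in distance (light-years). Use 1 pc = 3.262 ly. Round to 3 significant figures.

d = 1/p, so σ_d = σ_p / p².
σ_d = 0.00300 / (0.02020)² = 0.00300 / 0.00040804 = 7.3522 pc = 7.3522 × 3.262 ly = 23.983 ly.

24.0 ly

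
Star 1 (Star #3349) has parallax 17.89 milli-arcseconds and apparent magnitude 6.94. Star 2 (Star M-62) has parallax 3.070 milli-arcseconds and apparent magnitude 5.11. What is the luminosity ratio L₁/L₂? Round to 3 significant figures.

d₁ = 1/p₁ = 1/0.01789″ = 55.897 pc; d₂ = 1/p₂ = 1/0.003070″ = 325.73 pc.
M₁ = m₁ − 5 log₁₀ d₁ + 5 = 6.94 − 8.7369 + 5 = 3.2031.
M₂ = 5.11 − 12.5643 + 5 = -2.4543.
L₁/L₂ = 10^(0.4(M₂ − M₁)) = 10^(0.4 × (-5.6574)) = 10^(-2.26296) = 0.0054581.

L₁/L₂ = 0.00546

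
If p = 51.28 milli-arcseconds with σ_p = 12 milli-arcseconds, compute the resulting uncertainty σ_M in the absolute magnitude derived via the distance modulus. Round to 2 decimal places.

σ_M = 0.51 mag

M = m − 5 log₁₀ d + 5 = m + 5 log₁₀ p + 5, so ∂M/∂p = 5/(p ln 10).
σ_M = (5/ln 10) · (σ_p/p) = 2.1715 × 12/51.28 = 2.1715 × 0.23401 = 0.50815.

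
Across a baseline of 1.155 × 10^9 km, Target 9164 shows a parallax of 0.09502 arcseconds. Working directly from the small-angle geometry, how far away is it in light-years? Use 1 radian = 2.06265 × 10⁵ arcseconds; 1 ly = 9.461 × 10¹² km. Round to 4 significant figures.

θ = 0.09502″ = 0.09502/206265 = 4.6067 × 10^-7 rad.
d = B/θ = (1.155 × 10^9) / (4.6067 × 10^-7) = 2.5072 × 10^15 km = (2.5072 × 10^15) / (9.461 × 10^12) ly = 265 ly.

265.0 ly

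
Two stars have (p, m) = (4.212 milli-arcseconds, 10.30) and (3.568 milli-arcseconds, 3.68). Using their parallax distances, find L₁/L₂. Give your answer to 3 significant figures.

d₁ = 1/p₁ = 1/0.004212″ = 237.42 pc; d₂ = 1/p₂ = 1/0.003568″ = 280.27 pc.
M₁ = m₁ − 5 log₁₀ d₁ + 5 = 10.30 − 11.8776 + 5 = 3.4224.
M₂ = 3.68 − 12.2379 + 5 = -3.5579.
L₁/L₂ = 10^(0.4(M₂ − M₁)) = 10^(0.4 × (-6.9803)) = 10^(-2.79212) = 0.0016139.

L₁/L₂ = 0.00161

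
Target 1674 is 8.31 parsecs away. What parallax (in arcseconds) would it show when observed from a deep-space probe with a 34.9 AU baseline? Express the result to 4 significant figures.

4.200 arcsec

p (arcsec) = B (AU) / d (pc).
p = 34.9 / 8.31 = 4.1998 arcsec.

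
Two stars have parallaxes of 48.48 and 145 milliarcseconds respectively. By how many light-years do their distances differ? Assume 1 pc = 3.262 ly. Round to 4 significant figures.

44.79 ly

d_A = 1/0.04848″ = 20.627 pc; d_B = 1/0.1450″ = 6.8966 pc.
|d_B − d_A| = |6.8966 − 20.627| = 13.73 pc = 13.73 × 3.262 ly = 44.787 ly.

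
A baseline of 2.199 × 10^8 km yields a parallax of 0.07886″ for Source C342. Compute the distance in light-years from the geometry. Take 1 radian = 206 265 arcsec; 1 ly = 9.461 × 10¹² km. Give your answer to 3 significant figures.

60.8 ly

θ = 0.07886″ = 0.07886/206265 = 3.8232 × 10^-7 rad.
d = B/θ = (2.199 × 10^8) / (3.8232 × 10^-7) = 5.7517 × 10^14 km = (5.7517 × 10^14) / (9.461 × 10^12) ly = 60.794 ly.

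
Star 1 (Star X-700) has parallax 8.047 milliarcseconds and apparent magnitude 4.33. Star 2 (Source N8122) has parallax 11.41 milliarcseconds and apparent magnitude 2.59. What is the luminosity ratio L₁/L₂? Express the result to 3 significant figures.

L₁/L₂ = 0.405

d₁ = 1/p₁ = 1/0.008047″ = 124.27 pc; d₂ = 1/p₂ = 1/0.01141″ = 87.642 pc.
M₁ = m₁ − 5 log₁₀ d₁ + 5 = 4.33 − 10.4718 + 5 = -1.1418.
M₂ = 2.59 − 9.7136 + 5 = -2.1236.
L₁/L₂ = 10^(0.4(M₂ − M₁)) = 10^(0.4 × (-0.9818)) = 10^(-0.39272) = 0.40484.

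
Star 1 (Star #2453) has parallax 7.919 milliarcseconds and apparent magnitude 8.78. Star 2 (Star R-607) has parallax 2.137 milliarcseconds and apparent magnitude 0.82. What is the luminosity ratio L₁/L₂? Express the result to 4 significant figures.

L₁/L₂ = 4.767 × 10^-5

d₁ = 1/p₁ = 1/0.007919″ = 126.28 pc; d₂ = 1/p₂ = 1/0.002137″ = 467.95 pc.
M₁ = m₁ − 5 log₁₀ d₁ + 5 = 8.78 − 10.5067 + 5 = 3.2733.
M₂ = 0.82 − 13.3510 + 5 = -7.5310.
L₁/L₂ = 10^(0.4(M₂ − M₁)) = 10^(0.4 × (-10.8043)) = 10^(-4.32172) = 0.000047674.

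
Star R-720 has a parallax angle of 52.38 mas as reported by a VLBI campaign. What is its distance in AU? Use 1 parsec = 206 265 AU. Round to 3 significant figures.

p = 52.38 mas = 0.05238 arcsec.
d = 1/p = 1/0.05238 = 19.091 pc.
In AU: 19.091 × 206265 = 3.9378 × 10^6 AU.

3.94 × 10^6 AU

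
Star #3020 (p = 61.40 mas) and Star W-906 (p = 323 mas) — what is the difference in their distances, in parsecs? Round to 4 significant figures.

13.19 pc

d_A = 1/0.06140″ = 16.287 pc; d_B = 1/0.3230″ = 3.096 pc.
|d_B − d_A| = |3.096 − 16.287| = 13.191 pc.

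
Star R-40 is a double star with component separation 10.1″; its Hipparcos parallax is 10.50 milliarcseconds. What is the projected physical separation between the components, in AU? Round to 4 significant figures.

d = 1/p = 1/0.01050″ = 95.238 pc.
At distance d (pc), an angle of θ arcsec spans θ·d AU: s = 10.1 × 95.238 = 961.9 AU.

961.9 AU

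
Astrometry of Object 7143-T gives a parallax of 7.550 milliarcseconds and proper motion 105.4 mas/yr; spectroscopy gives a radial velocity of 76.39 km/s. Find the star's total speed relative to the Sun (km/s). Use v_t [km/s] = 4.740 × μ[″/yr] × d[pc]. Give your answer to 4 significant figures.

d = 1/p = 1/0.007550″ = 132.45 pc.
μ = 105.4 mas/yr = 0.1054 ″/yr.
v_t = 4.740 μ d = 4.740 × 0.1054 × 132.45 = 66.171 km/s.
v = √(v_r² + v_t²) = √(76.39² + 66.171²) = √10214 = 101.06 km/s.

101.1 km/s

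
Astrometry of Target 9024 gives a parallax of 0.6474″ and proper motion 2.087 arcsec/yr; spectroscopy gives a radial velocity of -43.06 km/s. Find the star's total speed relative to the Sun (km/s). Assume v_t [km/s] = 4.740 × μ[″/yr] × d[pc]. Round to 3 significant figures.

d = 1/p = 1/0.6474″ = 1.5446 pc.
v_t = 4.740 μ d = 4.740 × 2.087 × 1.5446 = 15.28 km/s.
v = √(v_r² + v_t²) = √((-43.06)² + 15.28²) = √2087.64 = 45.691 km/s.

45.7 km/s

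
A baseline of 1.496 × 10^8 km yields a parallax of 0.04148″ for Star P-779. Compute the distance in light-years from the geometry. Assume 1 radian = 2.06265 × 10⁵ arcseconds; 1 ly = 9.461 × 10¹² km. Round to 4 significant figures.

θ = 0.04148″ = 0.04148/206265 = 2.0110 × 10^-7 rad.
d = B/θ = (1.496 × 10^8) / (2.0110 × 10^-7) = 7.4391 × 10^14 km = (7.4391 × 10^14) / (9.461 × 10^12) ly = 78.629 ly.

78.63 ly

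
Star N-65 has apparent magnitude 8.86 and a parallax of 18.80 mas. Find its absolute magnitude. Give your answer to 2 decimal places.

d = 1/p = 1/0.01880″ = 53.191 pc.
m − M = 5 log₁₀(53.191) − 5 = 8.6292 − 5 = 3.6292.
M = m − (m − M) = 8.86 − 3.6292 = 5.23.

M = 5.23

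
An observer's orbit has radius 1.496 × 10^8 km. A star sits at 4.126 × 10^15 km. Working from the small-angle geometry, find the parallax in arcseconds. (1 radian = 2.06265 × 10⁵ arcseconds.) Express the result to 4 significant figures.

θ ≈ B/d = (1.496 × 10^8) / (4.126 × 10^15) = 3.6258 × 10^-8 rad.
In arcseconds: 3.6258 × 10^-8 × 206265 = 0.0074788″.

0.007479 arcsec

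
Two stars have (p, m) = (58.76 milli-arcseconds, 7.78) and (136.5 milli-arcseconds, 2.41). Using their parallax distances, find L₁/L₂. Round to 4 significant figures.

L₁/L₂ = 0.03838

d₁ = 1/p₁ = 1/0.05876″ = 17.018 pc; d₂ = 1/p₂ = 1/0.1365″ = 7.326 pc.
M₁ = m₁ − 5 log₁₀ d₁ + 5 = 7.78 − 6.1545 + 5 = 6.6255.
M₂ = 2.41 − 4.3243 + 5 = 3.0857.
L₁/L₂ = 10^(0.4(M₂ − M₁)) = 10^(0.4 × (-3.5398)) = 10^(-1.41592) = 0.038378.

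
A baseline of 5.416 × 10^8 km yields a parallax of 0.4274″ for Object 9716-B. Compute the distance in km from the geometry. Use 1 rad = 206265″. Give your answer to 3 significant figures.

2.61 × 10^14 km

θ = 0.4274″ = 0.4274/206265 = 2.0721 × 10^-6 rad.
d = B/θ = (5.416 × 10^8) / (2.0721 × 10^-6) = 2.6138 × 10^14 km.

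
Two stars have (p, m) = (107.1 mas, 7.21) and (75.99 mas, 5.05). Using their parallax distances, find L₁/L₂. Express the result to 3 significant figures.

L₁/L₂ = 0.0689

d₁ = 1/p₁ = 1/0.1071″ = 9.3371 pc; d₂ = 1/p₂ = 1/0.07599″ = 13.16 pc.
M₁ = m₁ − 5 log₁₀ d₁ + 5 = 7.21 − 4.8511 + 5 = 7.3589.
M₂ = 5.05 − 5.5963 + 5 = 4.4537.
L₁/L₂ = 10^(0.4(M₂ − M₁)) = 10^(0.4 × (-2.9052)) = 10^(-1.16208) = 0.068853.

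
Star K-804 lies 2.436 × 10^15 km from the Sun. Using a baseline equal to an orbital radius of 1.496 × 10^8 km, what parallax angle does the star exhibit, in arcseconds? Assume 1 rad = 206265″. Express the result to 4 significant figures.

θ ≈ B/d = (1.496 × 10^8) / (2.436 × 10^15) = 6.1412 × 10^-8 rad.
In arcseconds: 6.1412 × 10^-8 × 206265 = 0.012667″.

0.01267 arcsec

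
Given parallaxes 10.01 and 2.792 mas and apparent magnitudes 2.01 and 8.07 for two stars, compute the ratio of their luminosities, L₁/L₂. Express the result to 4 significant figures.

d₁ = 1/p₁ = 1/0.01001″ = 99.9 pc; d₂ = 1/p₂ = 1/0.002792″ = 358.17 pc.
M₁ = m₁ − 5 log₁₀ d₁ + 5 = 2.01 − 9.9978 + 5 = -2.9878.
M₂ = 8.07 − 12.7704 + 5 = 0.2996.
L₁/L₂ = 10^(0.4(M₂ − M₁)) = 10^(0.4 × 3.2874) = 10^1.31496 = 20.652.

L₁/L₂ = 20.65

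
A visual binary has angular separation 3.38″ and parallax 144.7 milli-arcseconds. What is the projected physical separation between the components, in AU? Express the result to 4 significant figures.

d = 1/p = 1/0.1447″ = 6.9109 pc.
At distance d (pc), an angle of θ arcsec spans θ·d AU: s = 3.38 × 6.9109 = 23.359 AU.

23.36 AU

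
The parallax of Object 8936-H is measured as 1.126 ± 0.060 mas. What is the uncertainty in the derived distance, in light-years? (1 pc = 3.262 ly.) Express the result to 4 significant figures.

154.4 ly

d = 1/p, so σ_d = σ_p / p².
σ_d = 0.0000600 / (0.001126)² = 0.0000600 / 0.0000012679 = 47.322 pc = 47.322 × 3.262 ly = 154.36 ly.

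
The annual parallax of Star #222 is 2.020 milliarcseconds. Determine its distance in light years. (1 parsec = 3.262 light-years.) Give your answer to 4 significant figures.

1615 light years

p = 2.020 milliarcseconds = 0.002020 arcsec.
d = 1/p = 1/0.002020 = 495.05 pc.
In light-years: 495.05 × 3.262 = 1614.9 ly.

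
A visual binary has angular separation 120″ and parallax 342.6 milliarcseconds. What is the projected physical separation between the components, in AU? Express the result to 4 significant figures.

350.3 AU

d = 1/p = 1/0.3426″ = 2.9189 pc.
At distance d (pc), an angle of θ arcsec spans θ·d AU: s = 120 × 2.9189 = 350.27 AU.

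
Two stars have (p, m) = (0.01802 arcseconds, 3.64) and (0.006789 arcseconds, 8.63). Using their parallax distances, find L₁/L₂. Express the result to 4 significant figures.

d₁ = 1/p₁ = 1/0.01802″ = 55.494 pc; d₂ = 1/p₂ = 1/0.006789″ = 147.3 pc.
M₁ = m₁ − 5 log₁₀ d₁ + 5 = 3.64 − 8.7212 + 5 = -0.0812.
M₂ = 8.63 − 10.8410 + 5 = 2.7890.
L₁/L₂ = 10^(0.4(M₂ − M₁)) = 10^(0.4 × 2.8702) = 10^1.14808 = 14.063.

L₁/L₂ = 14.06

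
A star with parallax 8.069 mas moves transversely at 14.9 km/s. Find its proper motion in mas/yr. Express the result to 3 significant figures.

25.4 mas/yr

d = 1/p = 1/0.008069″ = 123.93 pc.
μ = v_t / (4.74 d) = 14.9 / (4.74 × 123.93) = 14.9 / 587.43 = 0.025365 ″/yr = 25.365 mas/yr.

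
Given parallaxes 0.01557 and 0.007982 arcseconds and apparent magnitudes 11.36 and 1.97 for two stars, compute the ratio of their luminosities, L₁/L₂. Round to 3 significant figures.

d₁ = 1/p₁ = 1/0.01557″ = 64.226 pc; d₂ = 1/p₂ = 1/0.007982″ = 125.28 pc.
M₁ = m₁ − 5 log₁₀ d₁ + 5 = 11.36 − 9.0386 + 5 = 7.3214.
M₂ = 1.97 − 10.4894 + 5 = -3.5194.
L₁/L₂ = 10^(0.4(M₂ − M₁)) = 10^(0.4 × (-10.8408)) = 10^(-4.33632) = 0.000046098.

L₁/L₂ = 4.61 × 10^-5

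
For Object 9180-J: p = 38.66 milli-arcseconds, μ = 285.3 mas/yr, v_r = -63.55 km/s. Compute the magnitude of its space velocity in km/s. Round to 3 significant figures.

72.5 km/s

d = 1/p = 1/0.03866″ = 25.867 pc.
μ = 285.3 mas/yr = 0.2853 ″/yr.
v_t = 4.740 μ d = 4.740 × 0.2853 × 25.867 = 34.981 km/s.
v = √(v_r² + v_t²) = √((-63.55)² + 34.981²) = √5262.27 = 72.542 km/s.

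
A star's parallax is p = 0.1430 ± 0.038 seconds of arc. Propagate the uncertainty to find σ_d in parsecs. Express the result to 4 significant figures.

1.858 pc

d = 1/p, so σ_d = σ_p / p².
σ_d = 0.0380 / (0.1430)² = 0.0380 / 0.020449 = 1.8583 pc.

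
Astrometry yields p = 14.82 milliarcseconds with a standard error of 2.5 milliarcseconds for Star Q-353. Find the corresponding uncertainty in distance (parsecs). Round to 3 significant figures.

d = 1/p, so σ_d = σ_p / p².
σ_d = 0.00250 / (0.01482)² = 0.00250 / 0.00021963 = 11.383 pc.

11.4 pc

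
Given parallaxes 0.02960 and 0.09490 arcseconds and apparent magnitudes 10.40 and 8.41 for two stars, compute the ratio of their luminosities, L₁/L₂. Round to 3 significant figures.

L₁/L₂ = 1.64

d₁ = 1/p₁ = 1/0.02960″ = 33.784 pc; d₂ = 1/p₂ = 1/0.09490″ = 10.537 pc.
M₁ = m₁ − 5 log₁₀ d₁ + 5 = 10.40 − 7.6436 + 5 = 7.7564.
M₂ = 8.41 − 5.1136 + 5 = 8.2964.
L₁/L₂ = 10^(0.4(M₂ − M₁)) = 10^(0.4 × 0.5400) = 10^0.21600 = 1.6444.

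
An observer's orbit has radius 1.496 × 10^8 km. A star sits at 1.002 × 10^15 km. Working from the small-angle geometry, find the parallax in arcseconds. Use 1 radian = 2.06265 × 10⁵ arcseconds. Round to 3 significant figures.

0.0308 arcsec

θ ≈ B/d = (1.496 × 10^8) / (1.002 × 10^15) = 1.4930 × 10^-7 rad.
In arcseconds: 1.4930 × 10^-7 × 206265 = 0.030795″.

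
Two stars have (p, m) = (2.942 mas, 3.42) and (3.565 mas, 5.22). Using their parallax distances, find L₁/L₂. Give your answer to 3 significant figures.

L₁/L₂ = 7.71

d₁ = 1/p₁ = 1/0.002942″ = 339.9 pc; d₂ = 1/p₂ = 1/0.003565″ = 280.5 pc.
M₁ = m₁ − 5 log₁₀ d₁ + 5 = 3.42 − 12.6568 + 5 = -4.2368.
M₂ = 5.22 − 12.2397 + 5 = -2.0197.
L₁/L₂ = 10^(0.4(M₂ − M₁)) = 10^(0.4 × 2.2171) = 10^0.88684 = 7.7062.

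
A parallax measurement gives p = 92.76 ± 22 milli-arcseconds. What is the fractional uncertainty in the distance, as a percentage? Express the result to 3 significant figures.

23.7%

For d = 1/p, |σ_d/d| = |σ_p/p|.
σ_p/p = 22 / 92.76 = 0.23717 = 23.717%.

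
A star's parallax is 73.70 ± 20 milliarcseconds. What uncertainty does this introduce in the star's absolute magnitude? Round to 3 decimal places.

σ_M = 0.589 mag

M = m − 5 log₁₀ d + 5 = m + 5 log₁₀ p + 5, so ∂M/∂p = 5/(p ln 10).
σ_M = (5/ln 10) · (σ_p/p) = 2.1715 × 20/73.70 = 2.1715 × 0.27137 = 0.58928.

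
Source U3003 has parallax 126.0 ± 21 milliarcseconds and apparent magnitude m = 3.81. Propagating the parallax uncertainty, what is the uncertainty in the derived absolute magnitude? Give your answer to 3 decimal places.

σ_M = 0.362 mag

M = m − 5 log₁₀ d + 5 = m + 5 log₁₀ p + 5, so ∂M/∂p = 5/(p ln 10).
σ_M = (5/ln 10) · (σ_p/p) = 2.1715 × 21/126.0 = 2.1715 × 0.16667 = 0.36192.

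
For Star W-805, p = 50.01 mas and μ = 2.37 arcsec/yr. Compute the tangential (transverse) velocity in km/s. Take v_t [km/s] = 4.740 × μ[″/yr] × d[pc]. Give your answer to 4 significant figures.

d = 1/p = 1/0.05001″ = 19.996 pc.
v_t = 4.74 × μ × d = 4.74 × 2.37 × 19.996 = 224.63 km/s.

224.6 km/s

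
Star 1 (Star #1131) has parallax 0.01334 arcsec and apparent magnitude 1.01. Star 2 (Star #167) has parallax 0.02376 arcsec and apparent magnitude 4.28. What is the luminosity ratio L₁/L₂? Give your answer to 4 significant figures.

d₁ = 1/p₁ = 1/0.01334″ = 74.963 pc; d₂ = 1/p₂ = 1/0.02376″ = 42.088 pc.
M₁ = m₁ − 5 log₁₀ d₁ + 5 = 1.01 − 9.3742 + 5 = -3.3642.
M₂ = 4.28 − 8.1208 + 5 = 1.1592.
L₁/L₂ = 10^(0.4(M₂ − M₁)) = 10^(0.4 × 4.5234) = 10^1.80936 = 64.47.

L₁/L₂ = 64.47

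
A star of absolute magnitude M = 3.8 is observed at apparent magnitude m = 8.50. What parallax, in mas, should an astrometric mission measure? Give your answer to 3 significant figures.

m − M = 8.50 − 3.8 = 4.70.
d = 10^((m−M)/5 + 1) = 10^1.940 = 87.096 pc.
p = 1/d = 1/87.096 = 0.011482 arcsec = 11.482 mas.

11.5 mas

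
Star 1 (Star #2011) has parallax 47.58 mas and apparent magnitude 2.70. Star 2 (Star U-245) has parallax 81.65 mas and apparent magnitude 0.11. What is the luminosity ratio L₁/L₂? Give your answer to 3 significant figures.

L₁/L₂ = 0.271

d₁ = 1/p₁ = 1/0.04758″ = 21.017 pc; d₂ = 1/p₂ = 1/0.08165″ = 12.247 pc.
M₁ = m₁ − 5 log₁₀ d₁ + 5 = 2.70 − 6.6129 + 5 = 1.0871.
M₂ = 0.11 − 5.4401 + 5 = -0.3301.
L₁/L₂ = 10^(0.4(M₂ − M₁)) = 10^(0.4 × (-1.4172)) = 10^(-0.56688) = 0.27109.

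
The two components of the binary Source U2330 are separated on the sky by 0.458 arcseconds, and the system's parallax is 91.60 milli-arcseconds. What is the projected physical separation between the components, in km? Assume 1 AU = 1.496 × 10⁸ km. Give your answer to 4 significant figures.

d = 1/p = 1/0.09160″ = 10.917 pc.
At distance d (pc), an angle of θ arcsec spans θ·d AU: s = 0.458 × 10.917 = 5 AU.
= 5 × 1.496 × 10⁸ km = 7.4800 × 10^8 km.

7.480 × 10^8 km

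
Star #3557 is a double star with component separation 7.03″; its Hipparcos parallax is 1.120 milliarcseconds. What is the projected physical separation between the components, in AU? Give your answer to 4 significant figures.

d = 1/p = 1/0.001120″ = 892.86 pc.
At distance d (pc), an angle of θ arcsec spans θ·d AU: s = 7.03 × 892.86 = 6276.8 AU.

6277 AU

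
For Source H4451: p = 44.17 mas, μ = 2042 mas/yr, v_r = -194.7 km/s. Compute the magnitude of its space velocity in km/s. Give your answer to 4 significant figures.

d = 1/p = 1/0.04417″ = 22.64 pc.
μ = 2042 mas/yr = 2.042 ″/yr.
v_t = 4.740 μ d = 4.740 × 2.042 × 22.64 = 219.13 km/s.
v = √(v_r² + v_t²) = √((-194.7)² + 219.13²) = √85926 = 293.13 km/s.

293.1 km/s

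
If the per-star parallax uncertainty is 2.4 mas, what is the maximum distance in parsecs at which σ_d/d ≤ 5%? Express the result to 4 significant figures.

20.83 pc

σ_d/d = σ_p/p, so the condition is σ_p/p ≤ 0.05, i.e. p ≥ σ_p/0.05.
p_min = 2.4/0.05 = 48 mas = 0.048 arcsec.
d_max = 1/p_min = 1/0.048 = 20.833 pc.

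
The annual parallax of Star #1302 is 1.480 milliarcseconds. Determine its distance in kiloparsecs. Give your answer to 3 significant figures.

0.676 kpc

p = 1.480 milliarcseconds = 0.001480 arcsec.
d = 1/p = 1/0.001480 = 675.68 pc.
= 0.67568 kpc.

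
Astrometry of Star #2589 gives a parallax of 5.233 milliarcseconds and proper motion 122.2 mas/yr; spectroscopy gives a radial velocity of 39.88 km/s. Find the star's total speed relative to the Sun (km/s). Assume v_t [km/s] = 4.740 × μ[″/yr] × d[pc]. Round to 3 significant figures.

118 km/s

d = 1/p = 1/0.005233″ = 191.09 pc.
μ = 122.2 mas/yr = 0.1222 ″/yr.
v_t = 4.740 μ d = 4.740 × 0.1222 × 191.09 = 110.68 km/s.
v = √(v_r² + v_t²) = √(39.88² + 110.68²) = √13840.5 = 117.65 km/s.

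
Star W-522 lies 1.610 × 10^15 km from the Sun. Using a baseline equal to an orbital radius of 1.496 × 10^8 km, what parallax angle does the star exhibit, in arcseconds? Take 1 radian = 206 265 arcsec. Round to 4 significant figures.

θ ≈ B/d = (1.496 × 10^8) / (1.610 × 10^15) = 9.2919 × 10^-8 rad.
In arcseconds: 9.2919 × 10^-8 × 206265 = 0.019166″.

0.01917 arcsec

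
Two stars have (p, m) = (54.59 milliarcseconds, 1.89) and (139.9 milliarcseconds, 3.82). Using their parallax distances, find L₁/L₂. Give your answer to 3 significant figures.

d₁ = 1/p₁ = 1/0.05459″ = 18.318 pc; d₂ = 1/p₂ = 1/0.1399″ = 7.148 pc.
M₁ = m₁ − 5 log₁₀ d₁ + 5 = 1.89 − 6.3144 + 5 = 0.5756.
M₂ = 3.82 − 4.2709 + 5 = 4.5491.
L₁/L₂ = 10^(0.4(M₂ − M₁)) = 10^(0.4 × 3.9735) = 10^1.58940 = 38.851.

L₁/L₂ = 38.9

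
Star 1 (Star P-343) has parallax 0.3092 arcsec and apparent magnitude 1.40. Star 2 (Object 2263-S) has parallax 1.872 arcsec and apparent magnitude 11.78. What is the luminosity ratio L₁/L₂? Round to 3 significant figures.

d₁ = 1/p₁ = 1/0.3092″ = 3.2342 pc; d₂ = 1/p₂ = 1/1.872″ = 0.53419 pc.
M₁ = m₁ − 5 log₁₀ d₁ + 5 = 1.40 − 2.5488 + 5 = 3.8512.
M₂ = 11.78 − (-1.3615) + 5 = 18.1415.
L₁/L₂ = 10^(0.4(M₂ − M₁)) = 10^(0.4 × 14.2903) = 10^5.71612 = 5.2014 × 10^5.

L₁/L₂ = 520000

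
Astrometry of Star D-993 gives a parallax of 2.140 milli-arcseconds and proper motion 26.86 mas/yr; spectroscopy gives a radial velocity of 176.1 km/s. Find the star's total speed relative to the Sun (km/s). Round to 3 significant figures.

186 km/s

d = 1/p = 1/0.002140″ = 467.29 pc.
μ = 26.86 mas/yr = 0.02686 ″/yr.
v_t = 4.740 μ d = 4.740 × 0.02686 × 467.29 = 59.494 km/s.
v = √(v_r² + v_t²) = √(176.1² + 59.494²) = √34550.7 = 185.88 km/s.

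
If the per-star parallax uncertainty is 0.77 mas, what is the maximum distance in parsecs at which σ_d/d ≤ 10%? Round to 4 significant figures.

σ_d/d = σ_p/p, so the condition is σ_p/p ≤ 0.10, i.e. p ≥ σ_p/0.10.
p_min = 0.77/0.10 = 7.7 mas = 0.0077 arcsec.
d_max = 1/p_min = 1/0.0077 = 129.87 pc.

129.9 pc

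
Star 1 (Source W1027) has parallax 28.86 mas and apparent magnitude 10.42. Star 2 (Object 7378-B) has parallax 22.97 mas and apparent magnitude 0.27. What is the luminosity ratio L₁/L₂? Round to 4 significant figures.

d₁ = 1/p₁ = 1/0.02886″ = 34.65 pc; d₂ = 1/p₂ = 1/0.02297″ = 43.535 pc.
M₁ = m₁ − 5 log₁₀ d₁ + 5 = 10.42 − 7.6985 + 5 = 7.7215.
M₂ = 0.27 − 8.1942 + 5 = -2.9242.
L₁/L₂ = 10^(0.4(M₂ − M₁)) = 10^(0.4 × (-10.6457)) = 10^(-4.25828) = 0.000055172.

L₁/L₂ = 5.517 × 10^-5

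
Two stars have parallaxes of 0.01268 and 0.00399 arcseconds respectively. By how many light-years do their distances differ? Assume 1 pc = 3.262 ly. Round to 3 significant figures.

560 ly

d_A = 1/0.01268″ = 78.864 pc; d_B = 1/0.003990″ = 250.63 pc.
|d_B − d_A| = |250.63 − 78.864| = 171.77 pc = 171.77 × 3.262 ly = 560.31 ly.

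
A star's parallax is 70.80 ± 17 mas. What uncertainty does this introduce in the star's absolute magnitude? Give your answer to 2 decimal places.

M = m − 5 log₁₀ d + 5 = m + 5 log₁₀ p + 5, so ∂M/∂p = 5/(p ln 10).
σ_M = (5/ln 10) · (σ_p/p) = 2.1715 × 17/70.80 = 2.1715 × 0.24011 = 0.5214.

σ_M = 0.52 mag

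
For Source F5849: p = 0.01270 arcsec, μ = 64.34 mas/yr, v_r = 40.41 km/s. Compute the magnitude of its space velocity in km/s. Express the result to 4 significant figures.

47.01 km/s

d = 1/p = 1/0.01270″ = 78.74 pc.
μ = 64.34 mas/yr = 0.06434 ″/yr.
v_t = 4.740 μ d = 4.740 × 0.06434 × 78.74 = 24.013 km/s.
v = √(v_r² + v_t²) = √(40.41² + 24.013²) = √2209.59 = 47.006 km/s.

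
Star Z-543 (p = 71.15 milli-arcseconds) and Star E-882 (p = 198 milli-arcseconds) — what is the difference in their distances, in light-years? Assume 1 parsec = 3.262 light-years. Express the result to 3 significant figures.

d_A = 1/0.07115″ = 14.055 pc; d_B = 1/0.1980″ = 5.0505 pc.
|d_B − d_A| = |5.0505 − 14.055| = 9.0045 pc = 9.0045 × 3.262 ly = 29.373 ly.

29.4 ly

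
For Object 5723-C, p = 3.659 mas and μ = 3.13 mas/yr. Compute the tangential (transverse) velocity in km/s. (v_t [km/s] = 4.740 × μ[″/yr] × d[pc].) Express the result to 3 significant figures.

d = 1/p = 1/0.003659″ = 273.3 pc.
μ = 3.13 mas/yr = 0.00313 ″/yr.
v_t = 4.74 × μ × d = 4.74 × 0.00313 × 273.3 = 4.0547 km/s.

4.05 km/s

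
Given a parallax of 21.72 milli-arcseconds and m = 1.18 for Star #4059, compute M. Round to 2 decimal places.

d = 1/p = 1/0.02172″ = 46.041 pc.
m − M = 5 log₁₀(46.041) − 5 = 8.3157 − 5 = 3.3157.
M = m − (m − M) = 1.18 − 3.3157 = -2.14.

M = -2.14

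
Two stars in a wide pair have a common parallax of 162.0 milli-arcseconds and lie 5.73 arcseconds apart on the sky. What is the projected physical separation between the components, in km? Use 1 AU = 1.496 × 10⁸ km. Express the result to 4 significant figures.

5.291 × 10^9 km

d = 1/p = 1/0.1620″ = 6.1728 pc.
At distance d (pc), an angle of θ arcsec spans θ·d AU: s = 5.73 × 6.1728 = 35.37 AU.
= 35.37 × 1.496 × 10⁸ km = 5.2914 × 10^9 km.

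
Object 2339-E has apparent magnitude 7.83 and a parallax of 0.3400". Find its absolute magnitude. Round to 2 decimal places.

d = 1/p = 1/0.3400″ = 2.9412 pc.
m − M = 5 log₁₀(2.9412) − 5 = 2.3426 − 5 = -2.6574.
M = m − (m − M) = 7.83 − (-2.6574) = 10.49.

M = 10.49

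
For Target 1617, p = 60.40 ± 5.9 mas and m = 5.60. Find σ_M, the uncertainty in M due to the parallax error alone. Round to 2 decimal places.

σ_M = 0.21 mag

M = m − 5 log₁₀ d + 5 = m + 5 log₁₀ p + 5, so ∂M/∂p = 5/(p ln 10).
σ_M = (5/ln 10) · (σ_p/p) = 2.1715 × 5.9/60.40 = 2.1715 × 0.097682 = 0.21212.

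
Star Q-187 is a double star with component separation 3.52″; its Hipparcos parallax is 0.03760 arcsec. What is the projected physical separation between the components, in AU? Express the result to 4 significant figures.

93.62 AU

d = 1/p = 1/0.03760″ = 26.596 pc.
At distance d (pc), an angle of θ arcsec spans θ·d AU: s = 3.52 × 26.596 = 93.618 AU.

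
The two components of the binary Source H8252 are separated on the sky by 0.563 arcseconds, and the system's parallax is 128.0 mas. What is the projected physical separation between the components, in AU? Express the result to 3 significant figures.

d = 1/p = 1/0.1280″ = 7.8125 pc.
At distance d (pc), an angle of θ arcsec spans θ·d AU: s = 0.563 × 7.8125 = 4.3984 AU.

4.40 AU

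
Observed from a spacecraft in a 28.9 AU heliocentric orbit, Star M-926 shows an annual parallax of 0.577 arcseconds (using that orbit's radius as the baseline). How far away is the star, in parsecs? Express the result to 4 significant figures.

50.09 pc

With baseline B (in AU) and parallax p (in arcsec), d = B/p parsecs.
d = 28.9 / 0.577 = 50.087 pc.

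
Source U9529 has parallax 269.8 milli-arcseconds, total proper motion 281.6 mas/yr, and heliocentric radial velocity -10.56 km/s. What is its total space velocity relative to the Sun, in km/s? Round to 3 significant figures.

11.7 km/s

d = 1/p = 1/0.2698″ = 3.7064 pc.
μ = 281.6 mas/yr = 0.2816 ″/yr.
v_t = 4.740 μ d = 4.740 × 0.2816 × 3.7064 = 4.9472 km/s.
v = √(v_r² + v_t²) = √((-10.56)² + 4.9472²) = √135.988 = 11.661 km/s.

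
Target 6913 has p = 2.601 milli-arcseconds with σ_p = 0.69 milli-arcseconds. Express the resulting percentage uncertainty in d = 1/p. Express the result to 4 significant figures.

26.53%

For d = 1/p, |σ_d/d| = |σ_p/p|.
σ_p/p = 0.69 / 2.601 = 0.26528 = 26.528%.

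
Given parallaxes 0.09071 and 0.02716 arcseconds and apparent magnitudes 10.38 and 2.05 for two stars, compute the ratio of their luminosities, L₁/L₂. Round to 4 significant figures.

d₁ = 1/p₁ = 1/0.09071″ = 11.024 pc; d₂ = 1/p₂ = 1/0.02716″ = 36.819 pc.
M₁ = m₁ − 5 log₁₀ d₁ + 5 = 10.38 − 5.2117 + 5 = 10.1683.
M₂ = 2.05 − 7.8304 + 5 = -0.7804.
L₁/L₂ = 10^(0.4(M₂ − M₁)) = 10^(0.4 × (-10.9487)) = 10^(-4.37948) = 0.000041737.

L₁/L₂ = 4.174 × 10^-5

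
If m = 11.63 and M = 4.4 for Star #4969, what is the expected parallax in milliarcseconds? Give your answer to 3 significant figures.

3.58 mas

m − M = 11.63 − 4.4 = 7.23.
d = 10^((m−M)/5 + 1) = 10^2.446 = 279.25 pc.
p = 1/d = 1/279.25 = 0.003581 arcsec = 3.581 mas.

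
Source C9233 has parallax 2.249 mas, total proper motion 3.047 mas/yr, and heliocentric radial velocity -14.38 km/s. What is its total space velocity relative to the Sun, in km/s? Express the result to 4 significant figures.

15.75 km/s

d = 1/p = 1/0.002249″ = 444.64 pc.
μ = 3.047 mas/yr = 0.003047 ″/yr.
v_t = 4.740 μ d = 4.740 × 0.003047 × 444.64 = 6.4218 km/s.
v = √(v_r² + v_t²) = √((-14.38)² + 6.4218²) = √248.024 = 15.749 km/s.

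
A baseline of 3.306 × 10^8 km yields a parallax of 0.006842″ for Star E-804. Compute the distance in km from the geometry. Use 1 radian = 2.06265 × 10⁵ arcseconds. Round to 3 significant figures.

9.97 × 10^15 km

θ = 0.006842″ = 0.006842/206265 = 3.3171 × 10^-8 rad.
d = B/θ = (3.306 × 10^8) / (3.3171 × 10^-8) = 9.9665 × 10^15 km.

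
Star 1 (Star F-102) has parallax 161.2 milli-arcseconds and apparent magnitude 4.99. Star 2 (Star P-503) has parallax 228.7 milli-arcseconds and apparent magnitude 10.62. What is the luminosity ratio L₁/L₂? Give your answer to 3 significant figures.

L₁/L₂ = 360

d₁ = 1/p₁ = 1/0.1612″ = 6.2035 pc; d₂ = 1/p₂ = 1/0.2287″ = 4.3725 pc.
M₁ = m₁ − 5 log₁₀ d₁ + 5 = 4.99 − 3.9632 + 5 = 6.0268.
M₂ = 10.62 − 3.2036 + 5 = 12.4164.
L₁/L₂ = 10^(0.4(M₂ − M₁)) = 10^(0.4 × 6.3896) = 10^2.55584 = 359.62.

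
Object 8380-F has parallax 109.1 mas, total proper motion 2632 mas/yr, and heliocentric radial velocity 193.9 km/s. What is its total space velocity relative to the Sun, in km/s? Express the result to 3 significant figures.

d = 1/p = 1/0.1091″ = 9.1659 pc.
μ = 2632 mas/yr = 2.632 ″/yr.
v_t = 4.740 μ d = 4.740 × 2.632 × 9.1659 = 114.35 km/s.
v = √(v_r² + v_t²) = √(193.9² + 114.35²) = √50673.1 = 225.11 km/s.

225 km/s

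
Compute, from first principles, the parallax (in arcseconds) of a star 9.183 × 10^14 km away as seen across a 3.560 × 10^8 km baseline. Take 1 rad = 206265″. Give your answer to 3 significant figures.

0.0800 arcsec

θ ≈ B/d = (3.560 × 10^8) / (9.183 × 10^14) = 3.8767 × 10^-7 rad.
In arcseconds: 3.8767 × 10^-7 × 206265 = 0.079963″.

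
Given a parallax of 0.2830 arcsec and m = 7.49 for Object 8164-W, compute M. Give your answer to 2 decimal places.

M = 9.75

d = 1/p = 1/0.2830″ = 3.5336 pc.
m − M = 5 log₁₀(3.5336) − 5 = 2.7411 − 5 = -2.2589.
M = m − (m − M) = 7.49 − (-2.2589) = 9.75.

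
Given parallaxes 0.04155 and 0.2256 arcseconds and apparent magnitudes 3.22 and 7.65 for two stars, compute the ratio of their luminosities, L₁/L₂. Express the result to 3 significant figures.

d₁ = 1/p₁ = 1/0.04155″ = 24.067 pc; d₂ = 1/p₂ = 1/0.2256″ = 4.4326 pc.
M₁ = m₁ − 5 log₁₀ d₁ + 5 = 3.22 − 6.9071 + 5 = 1.3129.
M₂ = 7.65 − 3.2333 + 5 = 9.4167.
L₁/L₂ = 10^(0.4(M₂ − M₁)) = 10^(0.4 × 8.1038) = 10^3.24152 = 1743.9.

L₁/L₂ = 1740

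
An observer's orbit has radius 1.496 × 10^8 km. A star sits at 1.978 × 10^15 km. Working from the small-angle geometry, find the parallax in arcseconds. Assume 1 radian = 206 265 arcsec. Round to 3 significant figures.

θ ≈ B/d = (1.496 × 10^8) / (1.978 × 10^15) = 7.5632 × 10^-8 rad.
In arcseconds: 7.5632 × 10^-8 × 206265 = 0.0156″.

0.0156 arcsec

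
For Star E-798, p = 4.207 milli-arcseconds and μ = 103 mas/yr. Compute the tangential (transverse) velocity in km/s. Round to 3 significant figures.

d = 1/p = 1/0.004207″ = 237.7 pc.
μ = 103 mas/yr = 0.103 ″/yr.
v_t = 4.74 × μ × d = 4.74 × 0.103 × 237.7 = 116.05 km/s.

116 km/s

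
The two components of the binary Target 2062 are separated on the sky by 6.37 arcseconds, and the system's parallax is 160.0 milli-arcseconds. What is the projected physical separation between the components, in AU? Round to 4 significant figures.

39.81 AU

d = 1/p = 1/0.1600″ = 6.25 pc.
At distance d (pc), an angle of θ arcsec spans θ·d AU: s = 6.37 × 6.25 = 39.813 AU.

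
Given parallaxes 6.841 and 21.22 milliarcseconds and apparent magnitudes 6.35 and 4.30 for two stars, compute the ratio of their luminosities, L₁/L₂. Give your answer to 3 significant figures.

d₁ = 1/p₁ = 1/0.006841″ = 146.18 pc; d₂ = 1/p₂ = 1/0.02122″ = 47.125 pc.
M₁ = m₁ − 5 log₁₀ d₁ + 5 = 6.35 − 10.8244 + 5 = 0.5256.
M₂ = 4.30 − 8.3663 + 5 = 0.9337.
L₁/L₂ = 10^(0.4(M₂ − M₁)) = 10^(0.4 × 0.4081) = 10^0.16324 = 1.4563.

L₁/L₂ = 1.46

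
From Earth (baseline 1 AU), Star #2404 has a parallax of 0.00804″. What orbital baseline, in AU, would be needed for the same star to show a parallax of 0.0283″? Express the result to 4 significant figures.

Parallax scales linearly with baseline: p ∝ B, so B = p_target / p_Earth × 1 AU.
B = 0.0283 / 0.00804 = 3.5199 AU.

3.520 AU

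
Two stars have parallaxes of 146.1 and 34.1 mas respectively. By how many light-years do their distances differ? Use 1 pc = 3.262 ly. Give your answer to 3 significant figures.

d_A = 1/0.1461″ = 6.8446 pc; d_B = 1/0.03410″ = 29.326 pc.
|d_B − d_A| = |29.326 − 6.8446| = 22.481 pc = 22.481 × 3.262 ly = 73.333 ly.

73.3 ly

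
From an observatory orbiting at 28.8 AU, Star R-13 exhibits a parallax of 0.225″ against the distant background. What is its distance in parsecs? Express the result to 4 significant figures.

With baseline B (in AU) and parallax p (in arcsec), d = B/p parsecs.
d = 28.8 / 0.225 = 128 pc.

128.0 pc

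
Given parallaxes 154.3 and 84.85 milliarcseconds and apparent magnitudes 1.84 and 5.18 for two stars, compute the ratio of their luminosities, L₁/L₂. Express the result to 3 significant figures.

L₁/L₂ = 6.55

d₁ = 1/p₁ = 1/0.1543″ = 6.4809 pc; d₂ = 1/p₂ = 1/0.08485″ = 11.786 pc.
M₁ = m₁ − 5 log₁₀ d₁ + 5 = 1.84 − 4.0582 + 5 = 2.7818.
M₂ = 5.18 − 5.3568 + 5 = 4.8232.
L₁/L₂ = 10^(0.4(M₂ − M₁)) = 10^(0.4 × 2.0414) = 10^0.81656 = 6.5548.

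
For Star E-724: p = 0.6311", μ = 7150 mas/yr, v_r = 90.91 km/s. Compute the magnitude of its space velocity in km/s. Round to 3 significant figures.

106 km/s

d = 1/p = 1/0.6311″ = 1.5845 pc.
μ = 7150 mas/yr = 7.150 ″/yr.
v_t = 4.740 μ d = 4.740 × 7.150 × 1.5845 = 53.7 km/s.
v = √(v_r² + v_t²) = √(90.91² + 53.7²) = √11148.3 = 105.59 km/s.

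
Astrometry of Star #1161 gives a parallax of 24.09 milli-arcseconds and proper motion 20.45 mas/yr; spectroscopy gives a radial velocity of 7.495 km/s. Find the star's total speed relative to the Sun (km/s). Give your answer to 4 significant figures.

d = 1/p = 1/0.02409″ = 41.511 pc.
μ = 20.45 mas/yr = 0.02045 ″/yr.
v_t = 4.740 μ d = 4.740 × 0.02045 × 41.511 = 4.0238 km/s.
v = √(v_r² + v_t²) = √(7.495² + 4.0238²) = √72.366 = 8.5068 km/s.

8.507 km/s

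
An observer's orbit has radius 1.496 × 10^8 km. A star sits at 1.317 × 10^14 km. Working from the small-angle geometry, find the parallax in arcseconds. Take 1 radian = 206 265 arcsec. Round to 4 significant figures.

θ ≈ B/d = (1.496 × 10^8) / (1.317 × 10^14) = 1.1359 × 10^-6 rad.
In arcseconds: 1.1359 × 10^-6 × 206265 = 0.2343″.

0.2343 arcsec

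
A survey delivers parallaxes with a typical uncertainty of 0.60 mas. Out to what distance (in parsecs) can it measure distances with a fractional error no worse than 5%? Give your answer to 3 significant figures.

83.3 pc

σ_d/d = σ_p/p, so the condition is σ_p/p ≤ 0.05, i.e. p ≥ σ_p/0.05.
p_min = 0.60/0.05 = 12 mas = 0.012 arcsec.
d_max = 1/p_min = 1/0.012 = 83.333 pc.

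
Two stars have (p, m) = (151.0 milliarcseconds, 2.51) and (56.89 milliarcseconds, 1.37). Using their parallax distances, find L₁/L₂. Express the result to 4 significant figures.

d₁ = 1/p₁ = 1/0.1510″ = 6.6225 pc; d₂ = 1/p₂ = 1/0.05689″ = 17.578 pc.
M₁ = m₁ − 5 log₁₀ d₁ + 5 = 2.51 − 4.1051 + 5 = 3.4049.
M₂ = 1.37 − 6.2248 + 5 = 0.1452.
L₁/L₂ = 10^(0.4(M₂ − M₁)) = 10^(0.4 × (-3.2597)) = 10^(-1.30388) = 0.049673.

L₁/L₂ = 0.04967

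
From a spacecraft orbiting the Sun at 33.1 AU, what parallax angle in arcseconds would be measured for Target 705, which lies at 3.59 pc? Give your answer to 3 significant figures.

p (arcsec) = B (AU) / d (pc).
p = 33.1 / 3.59 = 9.2201 arcsec.

9.22 arcsec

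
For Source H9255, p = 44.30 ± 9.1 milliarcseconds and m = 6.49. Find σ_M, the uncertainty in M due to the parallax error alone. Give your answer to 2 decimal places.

M = m − 5 log₁₀ d + 5 = m + 5 log₁₀ p + 5, so ∂M/∂p = 5/(p ln 10).
σ_M = (5/ln 10) · (σ_p/p) = 2.1715 × 9.1/44.30 = 2.1715 × 0.20542 = 0.44607.

σ_M = 0.45 mag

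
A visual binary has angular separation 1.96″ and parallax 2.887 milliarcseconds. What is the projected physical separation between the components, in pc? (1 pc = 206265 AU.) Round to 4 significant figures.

0.003291 pc

d = 1/p = 1/0.002887″ = 346.38 pc.
At distance d (pc), an angle of θ arcsec spans θ·d AU: s = 1.96 × 346.38 = 678.9 AU.
= 678.9 / 206265 = 0.0032914 pc.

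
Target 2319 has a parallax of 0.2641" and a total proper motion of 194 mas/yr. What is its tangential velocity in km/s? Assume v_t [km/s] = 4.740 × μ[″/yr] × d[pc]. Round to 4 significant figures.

3.482 km/s

d = 1/p = 1/0.2641″ = 3.7864 pc.
μ = 194 mas/yr = 0.194 ″/yr.
v_t = 4.74 × μ × d = 4.74 × 0.194 × 3.7864 = 3.4818 km/s.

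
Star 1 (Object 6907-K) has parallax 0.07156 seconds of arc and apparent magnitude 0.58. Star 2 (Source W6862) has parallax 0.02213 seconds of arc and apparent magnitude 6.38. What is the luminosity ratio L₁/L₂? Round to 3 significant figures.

d₁ = 1/p₁ = 1/0.07156″ = 13.974 pc; d₂ = 1/p₂ = 1/0.02213″ = 45.188 pc.
M₁ = m₁ − 5 log₁₀ d₁ + 5 = 0.58 − 5.7266 + 5 = -0.1466.
M₂ = 6.38 − 8.2751 + 5 = 3.1049.
L₁/L₂ = 10^(0.4(M₂ − M₁)) = 10^(0.4 × 3.2515) = 10^1.30060 = 19.98.

L₁/L₂ = 20.0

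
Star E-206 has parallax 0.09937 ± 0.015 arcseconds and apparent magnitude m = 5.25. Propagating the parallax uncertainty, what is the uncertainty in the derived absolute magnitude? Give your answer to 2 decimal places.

σ_M = 0.33 mag

M = m − 5 log₁₀ d + 5 = m + 5 log₁₀ p + 5, so ∂M/∂p = 5/(p ln 10).
σ_M = (5/ln 10) · (σ_p/p) = 2.1715 × 0.015/0.09937 = 2.1715 × 0.15095 = 0.32779.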